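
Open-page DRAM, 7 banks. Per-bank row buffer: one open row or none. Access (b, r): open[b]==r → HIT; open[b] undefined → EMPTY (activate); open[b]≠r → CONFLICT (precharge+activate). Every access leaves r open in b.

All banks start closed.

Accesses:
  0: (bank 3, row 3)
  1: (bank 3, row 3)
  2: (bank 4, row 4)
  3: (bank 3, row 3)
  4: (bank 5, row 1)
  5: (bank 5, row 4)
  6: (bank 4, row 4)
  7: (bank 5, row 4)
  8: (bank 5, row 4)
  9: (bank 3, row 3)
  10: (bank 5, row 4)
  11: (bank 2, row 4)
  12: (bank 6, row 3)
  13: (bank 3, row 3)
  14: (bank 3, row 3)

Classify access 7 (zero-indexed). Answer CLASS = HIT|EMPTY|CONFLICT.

step 0: bank3 None->3 [EMPTY]
step 1: bank3 3->3 [HIT]
step 2: bank4 None->4 [EMPTY]
step 3: bank3 3->3 [HIT]
step 4: bank5 None->1 [EMPTY]
step 5: bank5 1->4 [CONFLICT]
step 6: bank4 4->4 [HIT]
step 7: bank5 4->4 [HIT]
step 8: bank5 4->4 [HIT]
step 9: bank3 3->3 [HIT]
step 10: bank5 4->4 [HIT]
step 11: bank2 None->4 [EMPTY]
step 12: bank6 None->3 [EMPTY]
step 13: bank3 3->3 [HIT]
step 14: bank3 3->3 [HIT]

CLASS = HIT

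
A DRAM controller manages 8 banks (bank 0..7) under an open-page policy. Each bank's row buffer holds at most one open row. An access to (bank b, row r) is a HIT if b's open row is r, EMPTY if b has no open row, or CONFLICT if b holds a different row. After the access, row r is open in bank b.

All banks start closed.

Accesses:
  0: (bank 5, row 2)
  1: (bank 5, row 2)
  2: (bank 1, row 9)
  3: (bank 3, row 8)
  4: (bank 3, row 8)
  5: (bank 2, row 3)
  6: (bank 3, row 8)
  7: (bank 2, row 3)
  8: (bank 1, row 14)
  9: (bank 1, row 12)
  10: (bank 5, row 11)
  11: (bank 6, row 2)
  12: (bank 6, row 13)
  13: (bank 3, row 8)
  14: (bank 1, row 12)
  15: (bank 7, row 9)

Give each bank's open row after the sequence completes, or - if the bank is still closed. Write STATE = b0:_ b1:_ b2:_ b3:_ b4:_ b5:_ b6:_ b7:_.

0: bank 5 row 2 — prev None → EMPTY
1: bank 5 row 2 — prev 2 → HIT
2: bank 1 row 9 — prev None → EMPTY
3: bank 3 row 8 — prev None → EMPTY
4: bank 3 row 8 — prev 8 → HIT
5: bank 2 row 3 — prev None → EMPTY
6: bank 3 row 8 — prev 8 → HIT
7: bank 2 row 3 — prev 3 → HIT
8: bank 1 row 14 — prev 9 → CONFLICT
9: bank 1 row 12 — prev 14 → CONFLICT
10: bank 5 row 11 — prev 2 → CONFLICT
11: bank 6 row 2 — prev None → EMPTY
12: bank 6 row 13 — prev 2 → CONFLICT
13: bank 3 row 8 — prev 8 → HIT
14: bank 1 row 12 — prev 12 → HIT
15: bank 7 row 9 — prev None → EMPTY

STATE = b0:- b1:12 b2:3 b3:8 b4:- b5:11 b6:13 b7:9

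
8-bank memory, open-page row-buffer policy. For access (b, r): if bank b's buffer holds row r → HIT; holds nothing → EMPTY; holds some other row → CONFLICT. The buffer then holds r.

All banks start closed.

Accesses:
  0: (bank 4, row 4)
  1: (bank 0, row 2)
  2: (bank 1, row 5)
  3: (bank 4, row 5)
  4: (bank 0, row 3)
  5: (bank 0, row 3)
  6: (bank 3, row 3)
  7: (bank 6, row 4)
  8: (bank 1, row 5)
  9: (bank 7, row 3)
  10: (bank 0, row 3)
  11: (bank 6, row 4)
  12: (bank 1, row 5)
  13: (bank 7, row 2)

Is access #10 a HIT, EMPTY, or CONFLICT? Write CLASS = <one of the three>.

CLASS = HIT

0: bank 4 row 4 — prev None → EMPTY
1: bank 0 row 2 — prev None → EMPTY
2: bank 1 row 5 — prev None → EMPTY
3: bank 4 row 5 — prev 4 → CONFLICT
4: bank 0 row 3 — prev 2 → CONFLICT
5: bank 0 row 3 — prev 3 → HIT
6: bank 3 row 3 — prev None → EMPTY
7: bank 6 row 4 — prev None → EMPTY
8: bank 1 row 5 — prev 5 → HIT
9: bank 7 row 3 — prev None → EMPTY
10: bank 0 row 3 — prev 3 → HIT
11: bank 6 row 4 — prev 4 → HIT
12: bank 1 row 5 — prev 5 → HIT
13: bank 7 row 2 — prev 3 → CONFLICT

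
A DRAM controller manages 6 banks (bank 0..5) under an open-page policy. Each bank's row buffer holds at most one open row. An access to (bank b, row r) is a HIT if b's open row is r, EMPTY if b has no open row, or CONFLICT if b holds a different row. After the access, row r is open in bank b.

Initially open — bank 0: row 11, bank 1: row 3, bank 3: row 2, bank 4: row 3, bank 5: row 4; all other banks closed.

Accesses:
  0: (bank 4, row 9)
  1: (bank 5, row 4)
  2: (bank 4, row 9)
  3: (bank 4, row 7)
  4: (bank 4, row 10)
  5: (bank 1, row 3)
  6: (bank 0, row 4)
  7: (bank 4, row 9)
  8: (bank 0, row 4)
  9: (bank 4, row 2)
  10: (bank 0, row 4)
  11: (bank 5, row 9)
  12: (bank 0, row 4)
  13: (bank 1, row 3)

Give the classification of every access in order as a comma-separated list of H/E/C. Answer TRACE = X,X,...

TRACE = C,H,H,C,C,H,C,C,H,C,H,C,H,H

#0 (4,9) C  (was 3)
#1 (5,4) H  (was 4)
#2 (4,9) H  (was 9)
#3 (4,7) C  (was 9)
#4 (4,10) C  (was 7)
#5 (1,3) H  (was 3)
#6 (0,4) C  (was 11)
#7 (4,9) C  (was 10)
#8 (0,4) H  (was 4)
#9 (4,2) C  (was 9)
#10 (0,4) H  (was 4)
#11 (5,9) C  (was 4)
#12 (0,4) H  (was 4)
#13 (1,3) H  (was 3)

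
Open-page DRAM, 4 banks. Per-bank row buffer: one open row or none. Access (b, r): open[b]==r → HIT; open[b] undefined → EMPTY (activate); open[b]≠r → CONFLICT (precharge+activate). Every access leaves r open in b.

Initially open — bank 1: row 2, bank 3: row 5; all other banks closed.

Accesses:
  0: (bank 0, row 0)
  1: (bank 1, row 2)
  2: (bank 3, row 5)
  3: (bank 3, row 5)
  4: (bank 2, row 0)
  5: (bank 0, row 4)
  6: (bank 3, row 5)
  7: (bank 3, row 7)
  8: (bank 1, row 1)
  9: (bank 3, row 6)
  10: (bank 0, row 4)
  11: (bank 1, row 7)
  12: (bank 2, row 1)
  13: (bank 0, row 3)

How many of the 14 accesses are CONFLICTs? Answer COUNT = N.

#0 (0,0) E
#1 (1,2) H  (was 2)
#2 (3,5) H  (was 5)
#3 (3,5) H  (was 5)
#4 (2,0) E
#5 (0,4) C  (was 0)
#6 (3,5) H  (was 5)
#7 (3,7) C  (was 5)
#8 (1,1) C  (was 2)
#9 (3,6) C  (was 7)
#10 (0,4) H  (was 4)
#11 (1,7) C  (was 1)
#12 (2,1) C  (was 0)
#13 (0,3) C  (was 4)

COUNT = 7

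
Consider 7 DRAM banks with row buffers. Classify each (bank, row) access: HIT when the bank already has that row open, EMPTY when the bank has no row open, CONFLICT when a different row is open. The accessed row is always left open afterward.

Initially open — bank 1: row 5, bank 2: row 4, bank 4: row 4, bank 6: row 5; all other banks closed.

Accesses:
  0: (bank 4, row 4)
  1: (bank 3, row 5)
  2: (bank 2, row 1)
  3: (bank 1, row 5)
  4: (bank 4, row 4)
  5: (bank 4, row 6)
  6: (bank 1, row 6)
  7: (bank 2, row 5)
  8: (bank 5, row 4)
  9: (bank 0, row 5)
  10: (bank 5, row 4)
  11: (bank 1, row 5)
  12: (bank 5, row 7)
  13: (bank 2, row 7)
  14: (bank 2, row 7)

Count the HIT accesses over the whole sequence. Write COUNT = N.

#0 (4,4) H  (was 4)
#1 (3,5) E
#2 (2,1) C  (was 4)
#3 (1,5) H  (was 5)
#4 (4,4) H  (was 4)
#5 (4,6) C  (was 4)
#6 (1,6) C  (was 5)
#7 (2,5) C  (was 1)
#8 (5,4) E
#9 (0,5) E
#10 (5,4) H  (was 4)
#11 (1,5) C  (was 6)
#12 (5,7) C  (was 4)
#13 (2,7) C  (was 5)
#14 (2,7) H  (was 7)

COUNT = 5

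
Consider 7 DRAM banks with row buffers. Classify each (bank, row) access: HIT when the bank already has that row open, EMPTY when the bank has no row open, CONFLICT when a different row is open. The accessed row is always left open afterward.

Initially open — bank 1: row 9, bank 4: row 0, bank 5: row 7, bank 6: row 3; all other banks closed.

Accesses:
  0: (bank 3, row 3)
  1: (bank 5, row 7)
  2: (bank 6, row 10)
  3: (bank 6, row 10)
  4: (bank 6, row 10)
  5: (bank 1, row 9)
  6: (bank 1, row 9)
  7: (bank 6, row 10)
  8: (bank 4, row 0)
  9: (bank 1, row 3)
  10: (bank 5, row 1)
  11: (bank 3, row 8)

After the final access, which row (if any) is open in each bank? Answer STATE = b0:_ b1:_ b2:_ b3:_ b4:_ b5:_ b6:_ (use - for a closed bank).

#0 (3,3) E
#1 (5,7) H  (was 7)
#2 (6,10) C  (was 3)
#3 (6,10) H  (was 10)
#4 (6,10) H  (was 10)
#5 (1,9) H  (was 9)
#6 (1,9) H  (was 9)
#7 (6,10) H  (was 10)
#8 (4,0) H  (was 0)
#9 (1,3) C  (was 9)
#10 (5,1) C  (was 7)
#11 (3,8) C  (was 3)

STATE = b0:- b1:3 b2:- b3:8 b4:0 b5:1 b6:10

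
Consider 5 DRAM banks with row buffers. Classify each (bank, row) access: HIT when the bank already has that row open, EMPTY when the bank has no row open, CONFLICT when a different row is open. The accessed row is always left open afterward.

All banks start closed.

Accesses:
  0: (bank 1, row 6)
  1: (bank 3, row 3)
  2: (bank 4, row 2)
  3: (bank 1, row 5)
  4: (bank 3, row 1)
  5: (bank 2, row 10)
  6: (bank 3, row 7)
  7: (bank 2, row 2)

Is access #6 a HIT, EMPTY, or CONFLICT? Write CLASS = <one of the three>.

CLASS = CONFLICT

#0 (1,6) E
#1 (3,3) E
#2 (4,2) E
#3 (1,5) C  (was 6)
#4 (3,1) C  (was 3)
#5 (2,10) E
#6 (3,7) C  (was 1)
#7 (2,2) C  (was 10)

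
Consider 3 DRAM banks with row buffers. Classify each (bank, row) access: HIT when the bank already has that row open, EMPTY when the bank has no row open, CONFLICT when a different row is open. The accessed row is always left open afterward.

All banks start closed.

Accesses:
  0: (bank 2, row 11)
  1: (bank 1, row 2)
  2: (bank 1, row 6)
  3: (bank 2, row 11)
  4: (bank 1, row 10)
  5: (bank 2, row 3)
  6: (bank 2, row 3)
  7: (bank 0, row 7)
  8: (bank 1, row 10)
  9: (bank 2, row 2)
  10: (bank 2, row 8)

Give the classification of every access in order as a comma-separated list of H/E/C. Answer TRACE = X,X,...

TRACE = E,E,C,H,C,C,H,E,H,C,C

0: bank 2 row 11 — prev None → EMPTY
1: bank 1 row 2 — prev None → EMPTY
2: bank 1 row 6 — prev 2 → CONFLICT
3: bank 2 row 11 — prev 11 → HIT
4: bank 1 row 10 — prev 6 → CONFLICT
5: bank 2 row 3 — prev 11 → CONFLICT
6: bank 2 row 3 — prev 3 → HIT
7: bank 0 row 7 — prev None → EMPTY
8: bank 1 row 10 — prev 10 → HIT
9: bank 2 row 2 — prev 3 → CONFLICT
10: bank 2 row 8 — prev 2 → CONFLICT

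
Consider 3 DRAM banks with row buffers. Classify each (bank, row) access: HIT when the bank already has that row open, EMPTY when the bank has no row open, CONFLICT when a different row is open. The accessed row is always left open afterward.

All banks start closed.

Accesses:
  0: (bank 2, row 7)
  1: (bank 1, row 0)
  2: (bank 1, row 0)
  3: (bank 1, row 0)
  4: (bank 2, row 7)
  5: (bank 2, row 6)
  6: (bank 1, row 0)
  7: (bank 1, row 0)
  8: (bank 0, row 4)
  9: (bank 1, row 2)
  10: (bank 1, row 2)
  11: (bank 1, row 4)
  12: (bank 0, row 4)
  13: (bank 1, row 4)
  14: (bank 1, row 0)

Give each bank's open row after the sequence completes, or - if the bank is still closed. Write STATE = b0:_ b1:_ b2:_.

STATE = b0:4 b1:0 b2:6

0: bank 2 row 7 — prev None → EMPTY
1: bank 1 row 0 — prev None → EMPTY
2: bank 1 row 0 — prev 0 → HIT
3: bank 1 row 0 — prev 0 → HIT
4: bank 2 row 7 — prev 7 → HIT
5: bank 2 row 6 — prev 7 → CONFLICT
6: bank 1 row 0 — prev 0 → HIT
7: bank 1 row 0 — prev 0 → HIT
8: bank 0 row 4 — prev None → EMPTY
9: bank 1 row 2 — prev 0 → CONFLICT
10: bank 1 row 2 — prev 2 → HIT
11: bank 1 row 4 — prev 2 → CONFLICT
12: bank 0 row 4 — prev 4 → HIT
13: bank 1 row 4 — prev 4 → HIT
14: bank 1 row 0 — prev 4 → CONFLICT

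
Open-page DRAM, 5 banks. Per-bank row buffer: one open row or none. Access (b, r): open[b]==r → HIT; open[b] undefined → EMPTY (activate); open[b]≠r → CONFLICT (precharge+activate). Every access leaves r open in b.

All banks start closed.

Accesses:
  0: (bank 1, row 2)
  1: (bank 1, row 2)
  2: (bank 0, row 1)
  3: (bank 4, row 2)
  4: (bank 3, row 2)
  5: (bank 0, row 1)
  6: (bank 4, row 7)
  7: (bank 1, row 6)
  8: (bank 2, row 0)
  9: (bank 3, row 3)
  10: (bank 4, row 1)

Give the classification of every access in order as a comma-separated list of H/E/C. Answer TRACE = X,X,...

TRACE = E,H,E,E,E,H,C,C,E,C,C

0: bank 1 row 2 — prev None → EMPTY
1: bank 1 row 2 — prev 2 → HIT
2: bank 0 row 1 — prev None → EMPTY
3: bank 4 row 2 — prev None → EMPTY
4: bank 3 row 2 — prev None → EMPTY
5: bank 0 row 1 — prev 1 → HIT
6: bank 4 row 7 — prev 2 → CONFLICT
7: bank 1 row 6 — prev 2 → CONFLICT
8: bank 2 row 0 — prev None → EMPTY
9: bank 3 row 3 — prev 2 → CONFLICT
10: bank 4 row 1 — prev 7 → CONFLICT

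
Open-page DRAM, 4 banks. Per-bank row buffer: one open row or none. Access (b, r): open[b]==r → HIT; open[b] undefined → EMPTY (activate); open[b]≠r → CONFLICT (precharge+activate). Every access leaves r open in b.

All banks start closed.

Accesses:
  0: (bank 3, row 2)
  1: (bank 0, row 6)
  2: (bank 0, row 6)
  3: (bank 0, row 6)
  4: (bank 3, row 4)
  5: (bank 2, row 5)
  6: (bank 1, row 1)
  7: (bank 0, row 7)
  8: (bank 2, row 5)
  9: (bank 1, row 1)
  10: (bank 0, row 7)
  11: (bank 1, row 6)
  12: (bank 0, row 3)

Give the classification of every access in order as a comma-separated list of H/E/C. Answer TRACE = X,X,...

step 0: bank3 None->2 [EMPTY]
step 1: bank0 None->6 [EMPTY]
step 2: bank0 6->6 [HIT]
step 3: bank0 6->6 [HIT]
step 4: bank3 2->4 [CONFLICT]
step 5: bank2 None->5 [EMPTY]
step 6: bank1 None->1 [EMPTY]
step 7: bank0 6->7 [CONFLICT]
step 8: bank2 5->5 [HIT]
step 9: bank1 1->1 [HIT]
step 10: bank0 7->7 [HIT]
step 11: bank1 1->6 [CONFLICT]
step 12: bank0 7->3 [CONFLICT]

TRACE = E,E,H,H,C,E,E,C,H,H,H,C,C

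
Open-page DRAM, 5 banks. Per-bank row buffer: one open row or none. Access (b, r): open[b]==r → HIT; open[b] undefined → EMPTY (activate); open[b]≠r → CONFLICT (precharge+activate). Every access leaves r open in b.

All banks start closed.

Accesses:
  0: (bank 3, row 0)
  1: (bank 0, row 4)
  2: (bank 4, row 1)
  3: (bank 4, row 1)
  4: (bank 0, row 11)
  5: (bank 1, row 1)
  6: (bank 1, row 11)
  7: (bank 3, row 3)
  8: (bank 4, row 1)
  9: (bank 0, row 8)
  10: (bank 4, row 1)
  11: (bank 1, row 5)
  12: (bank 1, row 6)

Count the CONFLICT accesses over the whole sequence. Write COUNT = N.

COUNT = 6

step 0: bank3 None->0 [EMPTY]
step 1: bank0 None->4 [EMPTY]
step 2: bank4 None->1 [EMPTY]
step 3: bank4 1->1 [HIT]
step 4: bank0 4->11 [CONFLICT]
step 5: bank1 None->1 [EMPTY]
step 6: bank1 1->11 [CONFLICT]
step 7: bank3 0->3 [CONFLICT]
step 8: bank4 1->1 [HIT]
step 9: bank0 11->8 [CONFLICT]
step 10: bank4 1->1 [HIT]
step 11: bank1 11->5 [CONFLICT]
step 12: bank1 5->6 [CONFLICT]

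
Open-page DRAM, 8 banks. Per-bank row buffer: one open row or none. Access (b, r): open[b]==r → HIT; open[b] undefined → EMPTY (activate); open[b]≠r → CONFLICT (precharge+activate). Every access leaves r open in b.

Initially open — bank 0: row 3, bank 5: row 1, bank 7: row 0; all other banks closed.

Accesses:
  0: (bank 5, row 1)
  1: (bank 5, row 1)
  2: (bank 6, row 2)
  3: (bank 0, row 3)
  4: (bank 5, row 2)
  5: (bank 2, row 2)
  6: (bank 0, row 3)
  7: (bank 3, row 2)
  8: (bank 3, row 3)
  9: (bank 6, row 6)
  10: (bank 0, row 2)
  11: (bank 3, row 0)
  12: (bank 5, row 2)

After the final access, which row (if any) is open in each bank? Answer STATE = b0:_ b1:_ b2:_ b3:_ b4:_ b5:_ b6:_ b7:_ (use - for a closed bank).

  [0] b5 r1: had r1 ⇒ H
  [1] b5 r1: had r1 ⇒ H
  [2] b6 r2: no row ⇒ E
  [3] b0 r3: had r3 ⇒ H
  [4] b5 r2: had r1 ⇒ C
  [5] b2 r2: no row ⇒ E
  [6] b0 r3: had r3 ⇒ H
  [7] b3 r2: no row ⇒ E
  [8] b3 r3: had r2 ⇒ C
  [9] b6 r6: had r2 ⇒ C
  [10] b0 r2: had r3 ⇒ C
  [11] b3 r0: had r3 ⇒ C
  [12] b5 r2: had r2 ⇒ H

STATE = b0:2 b1:- b2:2 b3:0 b4:- b5:2 b6:6 b7:0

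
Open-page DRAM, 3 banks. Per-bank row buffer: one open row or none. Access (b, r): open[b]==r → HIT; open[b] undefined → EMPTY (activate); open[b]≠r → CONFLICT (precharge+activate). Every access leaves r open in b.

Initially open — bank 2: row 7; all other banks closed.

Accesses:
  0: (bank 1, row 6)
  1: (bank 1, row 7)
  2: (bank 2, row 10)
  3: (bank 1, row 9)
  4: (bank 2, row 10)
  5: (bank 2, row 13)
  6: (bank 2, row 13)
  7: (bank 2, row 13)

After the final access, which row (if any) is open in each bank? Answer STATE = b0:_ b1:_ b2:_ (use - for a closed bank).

0: bank 1 row 6 — prev None → EMPTY
1: bank 1 row 7 — prev 6 → CONFLICT
2: bank 2 row 10 — prev 7 → CONFLICT
3: bank 1 row 9 — prev 7 → CONFLICT
4: bank 2 row 10 — prev 10 → HIT
5: bank 2 row 13 — prev 10 → CONFLICT
6: bank 2 row 13 — prev 13 → HIT
7: bank 2 row 13 — prev 13 → HIT

STATE = b0:- b1:9 b2:13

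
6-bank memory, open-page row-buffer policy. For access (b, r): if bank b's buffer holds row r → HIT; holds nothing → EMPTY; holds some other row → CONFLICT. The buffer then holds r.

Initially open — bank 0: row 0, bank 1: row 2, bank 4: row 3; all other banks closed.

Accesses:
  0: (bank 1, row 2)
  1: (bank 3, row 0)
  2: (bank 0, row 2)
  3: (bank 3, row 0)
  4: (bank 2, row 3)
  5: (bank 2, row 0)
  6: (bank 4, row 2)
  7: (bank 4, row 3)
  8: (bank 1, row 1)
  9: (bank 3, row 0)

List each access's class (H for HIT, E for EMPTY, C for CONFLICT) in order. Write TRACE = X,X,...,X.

TRACE = H,E,C,H,E,C,C,C,C,H

step 0: bank1 2->2 [HIT]
step 1: bank3 None->0 [EMPTY]
step 2: bank0 0->2 [CONFLICT]
step 3: bank3 0->0 [HIT]
step 4: bank2 None->3 [EMPTY]
step 5: bank2 3->0 [CONFLICT]
step 6: bank4 3->2 [CONFLICT]
step 7: bank4 2->3 [CONFLICT]
step 8: bank1 2->1 [CONFLICT]
step 9: bank3 0->0 [HIT]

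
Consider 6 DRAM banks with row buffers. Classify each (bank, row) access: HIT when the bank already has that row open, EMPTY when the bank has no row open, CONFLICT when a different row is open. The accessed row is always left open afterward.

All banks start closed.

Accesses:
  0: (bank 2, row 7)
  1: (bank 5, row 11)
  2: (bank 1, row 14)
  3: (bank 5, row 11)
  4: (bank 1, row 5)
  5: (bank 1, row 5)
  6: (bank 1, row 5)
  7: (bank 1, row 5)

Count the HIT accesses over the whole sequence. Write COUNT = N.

#0 (2,7) E
#1 (5,11) E
#2 (1,14) E
#3 (5,11) H  (was 11)
#4 (1,5) C  (was 14)
#5 (1,5) H  (was 5)
#6 (1,5) H  (was 5)
#7 (1,5) H  (was 5)

COUNT = 4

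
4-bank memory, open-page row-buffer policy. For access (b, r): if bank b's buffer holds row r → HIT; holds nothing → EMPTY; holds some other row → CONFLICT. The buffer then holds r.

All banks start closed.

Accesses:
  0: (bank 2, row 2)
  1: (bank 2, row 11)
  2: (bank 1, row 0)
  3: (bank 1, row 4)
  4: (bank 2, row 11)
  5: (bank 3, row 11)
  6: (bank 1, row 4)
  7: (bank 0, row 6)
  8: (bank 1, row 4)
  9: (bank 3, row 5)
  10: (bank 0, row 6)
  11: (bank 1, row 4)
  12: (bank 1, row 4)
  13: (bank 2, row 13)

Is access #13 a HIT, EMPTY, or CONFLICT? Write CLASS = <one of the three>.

step 0: bank2 None->2 [EMPTY]
step 1: bank2 2->11 [CONFLICT]
step 2: bank1 None->0 [EMPTY]
step 3: bank1 0->4 [CONFLICT]
step 4: bank2 11->11 [HIT]
step 5: bank3 None->11 [EMPTY]
step 6: bank1 4->4 [HIT]
step 7: bank0 None->6 [EMPTY]
step 8: bank1 4->4 [HIT]
step 9: bank3 11->5 [CONFLICT]
step 10: bank0 6->6 [HIT]
step 11: bank1 4->4 [HIT]
step 12: bank1 4->4 [HIT]
step 13: bank2 11->13 [CONFLICT]

CLASS = CONFLICT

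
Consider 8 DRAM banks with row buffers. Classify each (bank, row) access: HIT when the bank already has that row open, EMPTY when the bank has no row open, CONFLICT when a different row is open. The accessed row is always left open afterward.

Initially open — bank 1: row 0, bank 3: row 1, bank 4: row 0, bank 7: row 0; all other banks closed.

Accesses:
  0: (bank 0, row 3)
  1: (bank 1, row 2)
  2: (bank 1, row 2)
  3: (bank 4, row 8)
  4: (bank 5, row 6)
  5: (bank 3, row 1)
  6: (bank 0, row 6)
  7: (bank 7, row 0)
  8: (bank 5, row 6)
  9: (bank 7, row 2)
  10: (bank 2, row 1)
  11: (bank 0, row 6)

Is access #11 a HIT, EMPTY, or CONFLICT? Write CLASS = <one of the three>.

CLASS = HIT

#0 (0,3) E
#1 (1,2) C  (was 0)
#2 (1,2) H  (was 2)
#3 (4,8) C  (was 0)
#4 (5,6) E
#5 (3,1) H  (was 1)
#6 (0,6) C  (was 3)
#7 (7,0) H  (was 0)
#8 (5,6) H  (was 6)
#9 (7,2) C  (was 0)
#10 (2,1) E
#11 (0,6) H  (was 6)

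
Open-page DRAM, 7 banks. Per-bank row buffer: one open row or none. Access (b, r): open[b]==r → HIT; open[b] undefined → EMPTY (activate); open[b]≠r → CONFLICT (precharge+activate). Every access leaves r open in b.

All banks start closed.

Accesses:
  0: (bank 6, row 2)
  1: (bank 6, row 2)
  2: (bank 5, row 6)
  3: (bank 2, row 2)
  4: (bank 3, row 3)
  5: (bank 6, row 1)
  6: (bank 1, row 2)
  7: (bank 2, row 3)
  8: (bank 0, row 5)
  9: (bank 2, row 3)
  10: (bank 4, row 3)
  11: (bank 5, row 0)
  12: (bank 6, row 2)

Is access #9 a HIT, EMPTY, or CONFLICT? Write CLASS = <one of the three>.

  [0] b6 r2: no row ⇒ E
  [1] b6 r2: had r2 ⇒ H
  [2] b5 r6: no row ⇒ E
  [3] b2 r2: no row ⇒ E
  [4] b3 r3: no row ⇒ E
  [5] b6 r1: had r2 ⇒ C
  [6] b1 r2: no row ⇒ E
  [7] b2 r3: had r2 ⇒ C
  [8] b0 r5: no row ⇒ E
  [9] b2 r3: had r3 ⇒ H
  [10] b4 r3: no row ⇒ E
  [11] b5 r0: had r6 ⇒ C
  [12] b6 r2: had r1 ⇒ C

CLASS = HIT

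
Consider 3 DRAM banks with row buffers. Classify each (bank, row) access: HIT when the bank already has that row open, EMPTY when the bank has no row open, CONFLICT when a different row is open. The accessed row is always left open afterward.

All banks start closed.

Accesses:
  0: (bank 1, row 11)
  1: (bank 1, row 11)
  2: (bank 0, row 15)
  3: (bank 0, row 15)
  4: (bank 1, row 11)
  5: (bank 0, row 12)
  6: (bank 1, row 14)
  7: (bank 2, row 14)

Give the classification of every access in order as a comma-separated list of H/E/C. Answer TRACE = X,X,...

TRACE = E,H,E,H,H,C,C,E

  [0] b1 r11: no row ⇒ E
  [1] b1 r11: had r11 ⇒ H
  [2] b0 r15: no row ⇒ E
  [3] b0 r15: had r15 ⇒ H
  [4] b1 r11: had r11 ⇒ H
  [5] b0 r12: had r15 ⇒ C
  [6] b1 r14: had r11 ⇒ C
  [7] b2 r14: no row ⇒ E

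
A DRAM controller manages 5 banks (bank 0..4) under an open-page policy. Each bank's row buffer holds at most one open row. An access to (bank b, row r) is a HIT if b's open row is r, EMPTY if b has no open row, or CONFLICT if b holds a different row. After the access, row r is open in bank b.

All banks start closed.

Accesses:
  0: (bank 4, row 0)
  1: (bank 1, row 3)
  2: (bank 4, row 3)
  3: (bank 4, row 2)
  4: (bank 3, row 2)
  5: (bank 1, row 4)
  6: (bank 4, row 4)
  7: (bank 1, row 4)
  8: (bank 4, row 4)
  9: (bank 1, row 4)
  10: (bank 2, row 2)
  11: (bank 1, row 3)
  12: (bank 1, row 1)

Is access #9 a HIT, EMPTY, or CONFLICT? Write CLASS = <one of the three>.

CLASS = HIT

#0 (4,0) E
#1 (1,3) E
#2 (4,3) C  (was 0)
#3 (4,2) C  (was 3)
#4 (3,2) E
#5 (1,4) C  (was 3)
#6 (4,4) C  (was 2)
#7 (1,4) H  (was 4)
#8 (4,4) H  (was 4)
#9 (1,4) H  (was 4)
#10 (2,2) E
#11 (1,3) C  (was 4)
#12 (1,1) C  (was 3)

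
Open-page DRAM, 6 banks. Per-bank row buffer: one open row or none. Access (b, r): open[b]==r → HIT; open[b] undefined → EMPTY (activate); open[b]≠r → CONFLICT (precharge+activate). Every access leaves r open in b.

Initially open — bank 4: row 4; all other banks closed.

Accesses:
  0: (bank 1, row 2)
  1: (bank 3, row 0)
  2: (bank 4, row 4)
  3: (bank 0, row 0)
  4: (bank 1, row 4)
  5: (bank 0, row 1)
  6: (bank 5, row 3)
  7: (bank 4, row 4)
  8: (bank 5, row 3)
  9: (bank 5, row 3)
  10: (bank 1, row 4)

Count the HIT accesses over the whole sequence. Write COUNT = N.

COUNT = 5

0: bank 1 row 2 — prev None → EMPTY
1: bank 3 row 0 — prev None → EMPTY
2: bank 4 row 4 — prev 4 → HIT
3: bank 0 row 0 — prev None → EMPTY
4: bank 1 row 4 — prev 2 → CONFLICT
5: bank 0 row 1 — prev 0 → CONFLICT
6: bank 5 row 3 — prev None → EMPTY
7: bank 4 row 4 — prev 4 → HIT
8: bank 5 row 3 — prev 3 → HIT
9: bank 5 row 3 — prev 3 → HIT
10: bank 1 row 4 — prev 4 → HIT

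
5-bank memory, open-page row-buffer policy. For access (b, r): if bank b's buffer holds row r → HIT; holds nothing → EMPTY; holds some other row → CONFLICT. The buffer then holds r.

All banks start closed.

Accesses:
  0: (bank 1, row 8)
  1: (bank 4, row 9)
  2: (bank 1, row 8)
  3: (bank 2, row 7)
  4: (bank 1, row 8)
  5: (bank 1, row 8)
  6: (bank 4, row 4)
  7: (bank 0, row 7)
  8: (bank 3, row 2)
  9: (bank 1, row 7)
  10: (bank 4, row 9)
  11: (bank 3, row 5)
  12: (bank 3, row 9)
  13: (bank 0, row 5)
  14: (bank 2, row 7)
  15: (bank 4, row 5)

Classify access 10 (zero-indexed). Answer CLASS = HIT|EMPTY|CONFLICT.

CLASS = CONFLICT

0: bank 1 row 8 — prev None → EMPTY
1: bank 4 row 9 — prev None → EMPTY
2: bank 1 row 8 — prev 8 → HIT
3: bank 2 row 7 — prev None → EMPTY
4: bank 1 row 8 — prev 8 → HIT
5: bank 1 row 8 — prev 8 → HIT
6: bank 4 row 4 — prev 9 → CONFLICT
7: bank 0 row 7 — prev None → EMPTY
8: bank 3 row 2 — prev None → EMPTY
9: bank 1 row 7 — prev 8 → CONFLICT
10: bank 4 row 9 — prev 4 → CONFLICT
11: bank 3 row 5 — prev 2 → CONFLICT
12: bank 3 row 9 — prev 5 → CONFLICT
13: bank 0 row 5 — prev 7 → CONFLICT
14: bank 2 row 7 — prev 7 → HIT
15: bank 4 row 5 — prev 9 → CONFLICT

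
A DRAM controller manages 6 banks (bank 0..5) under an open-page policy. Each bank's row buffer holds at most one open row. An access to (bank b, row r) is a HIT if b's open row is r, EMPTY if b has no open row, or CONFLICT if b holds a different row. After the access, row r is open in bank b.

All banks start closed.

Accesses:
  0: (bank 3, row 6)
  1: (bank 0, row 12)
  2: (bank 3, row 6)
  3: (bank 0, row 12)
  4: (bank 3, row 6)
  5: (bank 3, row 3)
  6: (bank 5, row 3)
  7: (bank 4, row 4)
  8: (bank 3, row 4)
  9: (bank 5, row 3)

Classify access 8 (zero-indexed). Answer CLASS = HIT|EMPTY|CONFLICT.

CLASS = CONFLICT

#0 (3,6) E
#1 (0,12) E
#2 (3,6) H  (was 6)
#3 (0,12) H  (was 12)
#4 (3,6) H  (was 6)
#5 (3,3) C  (was 6)
#6 (5,3) E
#7 (4,4) E
#8 (3,4) C  (was 3)
#9 (5,3) H  (was 3)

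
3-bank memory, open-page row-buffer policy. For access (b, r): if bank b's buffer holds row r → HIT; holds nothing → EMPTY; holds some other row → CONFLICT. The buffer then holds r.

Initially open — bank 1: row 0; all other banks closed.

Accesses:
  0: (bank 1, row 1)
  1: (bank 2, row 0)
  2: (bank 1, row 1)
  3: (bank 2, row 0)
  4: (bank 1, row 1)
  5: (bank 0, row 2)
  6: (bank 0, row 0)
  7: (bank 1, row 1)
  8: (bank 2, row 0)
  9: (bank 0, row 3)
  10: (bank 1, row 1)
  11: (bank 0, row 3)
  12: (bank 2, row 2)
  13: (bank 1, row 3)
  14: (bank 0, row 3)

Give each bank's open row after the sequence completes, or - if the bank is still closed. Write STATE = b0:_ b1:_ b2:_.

step 0: bank1 0->1 [CONFLICT]
step 1: bank2 None->0 [EMPTY]
step 2: bank1 1->1 [HIT]
step 3: bank2 0->0 [HIT]
step 4: bank1 1->1 [HIT]
step 5: bank0 None->2 [EMPTY]
step 6: bank0 2->0 [CONFLICT]
step 7: bank1 1->1 [HIT]
step 8: bank2 0->0 [HIT]
step 9: bank0 0->3 [CONFLICT]
step 10: bank1 1->1 [HIT]
step 11: bank0 3->3 [HIT]
step 12: bank2 0->2 [CONFLICT]
step 13: bank1 1->3 [CONFLICT]
step 14: bank0 3->3 [HIT]

STATE = b0:3 b1:3 b2:2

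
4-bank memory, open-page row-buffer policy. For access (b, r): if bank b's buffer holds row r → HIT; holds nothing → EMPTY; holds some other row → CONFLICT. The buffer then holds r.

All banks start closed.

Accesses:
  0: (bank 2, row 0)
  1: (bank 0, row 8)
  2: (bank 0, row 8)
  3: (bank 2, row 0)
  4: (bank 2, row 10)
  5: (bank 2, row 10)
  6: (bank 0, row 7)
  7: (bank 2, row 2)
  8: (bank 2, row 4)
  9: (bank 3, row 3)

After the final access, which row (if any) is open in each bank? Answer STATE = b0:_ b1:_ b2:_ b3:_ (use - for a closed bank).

#0 (2,0) E
#1 (0,8) E
#2 (0,8) H  (was 8)
#3 (2,0) H  (was 0)
#4 (2,10) C  (was 0)
#5 (2,10) H  (was 10)
#6 (0,7) C  (was 8)
#7 (2,2) C  (was 10)
#8 (2,4) C  (was 2)
#9 (3,3) E

STATE = b0:7 b1:- b2:4 b3:3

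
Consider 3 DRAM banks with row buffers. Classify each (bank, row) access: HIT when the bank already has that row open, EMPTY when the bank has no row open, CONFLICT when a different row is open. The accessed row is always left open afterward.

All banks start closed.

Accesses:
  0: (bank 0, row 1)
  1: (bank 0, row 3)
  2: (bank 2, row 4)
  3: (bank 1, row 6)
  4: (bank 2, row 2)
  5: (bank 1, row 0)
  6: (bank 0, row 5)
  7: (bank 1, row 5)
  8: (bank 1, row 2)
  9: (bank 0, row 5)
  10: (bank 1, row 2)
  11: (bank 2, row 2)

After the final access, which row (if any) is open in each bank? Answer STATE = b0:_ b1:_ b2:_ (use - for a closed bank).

#0 (0,1) E
#1 (0,3) C  (was 1)
#2 (2,4) E
#3 (1,6) E
#4 (2,2) C  (was 4)
#5 (1,0) C  (was 6)
#6 (0,5) C  (was 3)
#7 (1,5) C  (was 0)
#8 (1,2) C  (was 5)
#9 (0,5) H  (was 5)
#10 (1,2) H  (was 2)
#11 (2,2) H  (was 2)

STATE = b0:5 b1:2 b2:2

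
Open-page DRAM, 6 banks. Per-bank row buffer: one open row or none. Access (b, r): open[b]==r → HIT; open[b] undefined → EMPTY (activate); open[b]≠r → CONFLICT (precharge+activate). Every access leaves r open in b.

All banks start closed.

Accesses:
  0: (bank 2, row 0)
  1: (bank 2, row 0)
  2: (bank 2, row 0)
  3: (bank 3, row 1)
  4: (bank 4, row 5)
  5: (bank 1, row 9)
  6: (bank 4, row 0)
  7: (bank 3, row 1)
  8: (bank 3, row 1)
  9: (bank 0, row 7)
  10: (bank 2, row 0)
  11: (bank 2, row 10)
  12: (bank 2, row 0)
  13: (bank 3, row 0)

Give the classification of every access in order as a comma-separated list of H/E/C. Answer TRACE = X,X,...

TRACE = E,H,H,E,E,E,C,H,H,E,H,C,C,C

#0 (2,0) E
#1 (2,0) H  (was 0)
#2 (2,0) H  (was 0)
#3 (3,1) E
#4 (4,5) E
#5 (1,9) E
#6 (4,0) C  (was 5)
#7 (3,1) H  (was 1)
#8 (3,1) H  (was 1)
#9 (0,7) E
#10 (2,0) H  (was 0)
#11 (2,10) C  (was 0)
#12 (2,0) C  (was 10)
#13 (3,0) C  (was 1)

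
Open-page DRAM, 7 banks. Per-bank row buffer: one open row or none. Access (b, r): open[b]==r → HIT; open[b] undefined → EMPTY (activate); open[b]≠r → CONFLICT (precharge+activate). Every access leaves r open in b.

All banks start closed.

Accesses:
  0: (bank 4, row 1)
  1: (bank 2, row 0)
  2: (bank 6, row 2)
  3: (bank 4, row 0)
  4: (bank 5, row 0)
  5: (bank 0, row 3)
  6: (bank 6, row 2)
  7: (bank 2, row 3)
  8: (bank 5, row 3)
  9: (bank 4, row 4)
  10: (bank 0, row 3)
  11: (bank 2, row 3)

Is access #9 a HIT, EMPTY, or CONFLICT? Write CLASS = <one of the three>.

0: bank 4 row 1 — prev None → EMPTY
1: bank 2 row 0 — prev None → EMPTY
2: bank 6 row 2 — prev None → EMPTY
3: bank 4 row 0 — prev 1 → CONFLICT
4: bank 5 row 0 — prev None → EMPTY
5: bank 0 row 3 — prev None → EMPTY
6: bank 6 row 2 — prev 2 → HIT
7: bank 2 row 3 — prev 0 → CONFLICT
8: bank 5 row 3 — prev 0 → CONFLICT
9: bank 4 row 4 — prev 0 → CONFLICT
10: bank 0 row 3 — prev 3 → HIT
11: bank 2 row 3 — prev 3 → HIT

CLASS = CONFLICT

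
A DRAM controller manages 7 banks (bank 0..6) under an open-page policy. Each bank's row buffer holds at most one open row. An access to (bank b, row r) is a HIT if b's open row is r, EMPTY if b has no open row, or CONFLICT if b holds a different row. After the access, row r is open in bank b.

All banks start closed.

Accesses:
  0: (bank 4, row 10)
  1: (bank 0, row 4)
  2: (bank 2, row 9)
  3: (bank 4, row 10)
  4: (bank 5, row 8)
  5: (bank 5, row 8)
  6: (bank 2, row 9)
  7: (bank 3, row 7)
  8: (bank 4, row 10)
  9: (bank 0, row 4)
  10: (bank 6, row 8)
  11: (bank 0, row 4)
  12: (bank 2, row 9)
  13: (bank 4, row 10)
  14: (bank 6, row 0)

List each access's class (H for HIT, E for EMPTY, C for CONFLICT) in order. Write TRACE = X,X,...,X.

TRACE = E,E,E,H,E,H,H,E,H,H,E,H,H,H,C

  [0] b4 r10: no row ⇒ E
  [1] b0 r4: no row ⇒ E
  [2] b2 r9: no row ⇒ E
  [3] b4 r10: had r10 ⇒ H
  [4] b5 r8: no row ⇒ E
  [5] b5 r8: had r8 ⇒ H
  [6] b2 r9: had r9 ⇒ H
  [7] b3 r7: no row ⇒ E
  [8] b4 r10: had r10 ⇒ H
  [9] b0 r4: had r4 ⇒ H
  [10] b6 r8: no row ⇒ E
  [11] b0 r4: had r4 ⇒ H
  [12] b2 r9: had r9 ⇒ H
  [13] b4 r10: had r10 ⇒ H
  [14] b6 r0: had r8 ⇒ C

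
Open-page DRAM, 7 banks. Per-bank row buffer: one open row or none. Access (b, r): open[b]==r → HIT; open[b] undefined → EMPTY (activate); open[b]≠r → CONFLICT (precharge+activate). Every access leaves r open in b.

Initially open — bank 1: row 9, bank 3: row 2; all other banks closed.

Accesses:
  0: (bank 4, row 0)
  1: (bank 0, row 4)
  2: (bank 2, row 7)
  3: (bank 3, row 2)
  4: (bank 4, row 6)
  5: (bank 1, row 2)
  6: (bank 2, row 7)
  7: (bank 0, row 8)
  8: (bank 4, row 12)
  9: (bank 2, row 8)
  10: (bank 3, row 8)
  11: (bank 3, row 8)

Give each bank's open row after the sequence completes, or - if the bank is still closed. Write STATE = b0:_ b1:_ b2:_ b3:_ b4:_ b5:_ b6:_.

  [0] b4 r0: no row ⇒ E
  [1] b0 r4: no row ⇒ E
  [2] b2 r7: no row ⇒ E
  [3] b3 r2: had r2 ⇒ H
  [4] b4 r6: had r0 ⇒ C
  [5] b1 r2: had r9 ⇒ C
  [6] b2 r7: had r7 ⇒ H
  [7] b0 r8: had r4 ⇒ C
  [8] b4 r12: had r6 ⇒ C
  [9] b2 r8: had r7 ⇒ C
  [10] b3 r8: had r2 ⇒ C
  [11] b3 r8: had r8 ⇒ H

STATE = b0:8 b1:2 b2:8 b3:8 b4:12 b5:- b6:-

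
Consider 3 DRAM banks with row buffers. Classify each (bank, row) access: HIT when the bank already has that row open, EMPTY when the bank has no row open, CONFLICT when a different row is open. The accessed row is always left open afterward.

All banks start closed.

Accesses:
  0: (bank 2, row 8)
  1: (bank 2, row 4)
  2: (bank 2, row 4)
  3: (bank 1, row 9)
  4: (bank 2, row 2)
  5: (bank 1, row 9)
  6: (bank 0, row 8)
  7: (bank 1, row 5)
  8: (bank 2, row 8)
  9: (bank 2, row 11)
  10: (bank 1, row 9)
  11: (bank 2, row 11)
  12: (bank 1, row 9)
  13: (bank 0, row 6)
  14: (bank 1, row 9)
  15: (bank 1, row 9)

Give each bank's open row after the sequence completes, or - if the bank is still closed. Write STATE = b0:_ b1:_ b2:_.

  [0] b2 r8: no row ⇒ E
  [1] b2 r4: had r8 ⇒ C
  [2] b2 r4: had r4 ⇒ H
  [3] b1 r9: no row ⇒ E
  [4] b2 r2: had r4 ⇒ C
  [5] b1 r9: had r9 ⇒ H
  [6] b0 r8: no row ⇒ E
  [7] b1 r5: had r9 ⇒ C
  [8] b2 r8: had r2 ⇒ C
  [9] b2 r11: had r8 ⇒ C
  [10] b1 r9: had r5 ⇒ C
  [11] b2 r11: had r11 ⇒ H
  [12] b1 r9: had r9 ⇒ H
  [13] b0 r6: had r8 ⇒ C
  [14] b1 r9: had r9 ⇒ H
  [15] b1 r9: had r9 ⇒ H

STATE = b0:6 b1:9 b2:11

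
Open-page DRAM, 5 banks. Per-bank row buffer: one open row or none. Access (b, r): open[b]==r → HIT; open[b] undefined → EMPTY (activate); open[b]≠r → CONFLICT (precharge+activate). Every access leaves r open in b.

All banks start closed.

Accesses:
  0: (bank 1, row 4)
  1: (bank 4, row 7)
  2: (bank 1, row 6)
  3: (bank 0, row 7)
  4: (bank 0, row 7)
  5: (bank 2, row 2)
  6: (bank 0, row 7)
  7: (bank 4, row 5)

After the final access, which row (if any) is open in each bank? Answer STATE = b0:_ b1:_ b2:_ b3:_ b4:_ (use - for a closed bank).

STATE = b0:7 b1:6 b2:2 b3:- b4:5

#0 (1,4) E
#1 (4,7) E
#2 (1,6) C  (was 4)
#3 (0,7) E
#4 (0,7) H  (was 7)
#5 (2,2) E
#6 (0,7) H  (was 7)
#7 (4,5) C  (was 7)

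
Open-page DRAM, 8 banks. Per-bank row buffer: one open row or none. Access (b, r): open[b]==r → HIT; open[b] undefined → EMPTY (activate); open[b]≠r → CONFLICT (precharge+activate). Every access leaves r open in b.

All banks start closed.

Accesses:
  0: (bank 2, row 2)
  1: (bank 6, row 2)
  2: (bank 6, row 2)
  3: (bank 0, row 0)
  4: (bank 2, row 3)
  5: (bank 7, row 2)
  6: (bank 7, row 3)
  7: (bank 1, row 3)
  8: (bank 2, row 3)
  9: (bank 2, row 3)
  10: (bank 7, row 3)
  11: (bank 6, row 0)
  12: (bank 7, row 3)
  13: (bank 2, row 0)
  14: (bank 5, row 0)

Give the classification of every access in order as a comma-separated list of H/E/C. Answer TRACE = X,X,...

step 0: bank2 None->2 [EMPTY]
step 1: bank6 None->2 [EMPTY]
step 2: bank6 2->2 [HIT]
step 3: bank0 None->0 [EMPTY]
step 4: bank2 2->3 [CONFLICT]
step 5: bank7 None->2 [EMPTY]
step 6: bank7 2->3 [CONFLICT]
step 7: bank1 None->3 [EMPTY]
step 8: bank2 3->3 [HIT]
step 9: bank2 3->3 [HIT]
step 10: bank7 3->3 [HIT]
step 11: bank6 2->0 [CONFLICT]
step 12: bank7 3->3 [HIT]
step 13: bank2 3->0 [CONFLICT]
step 14: bank5 None->0 [EMPTY]

TRACE = E,E,H,E,C,E,C,E,H,H,H,C,H,C,E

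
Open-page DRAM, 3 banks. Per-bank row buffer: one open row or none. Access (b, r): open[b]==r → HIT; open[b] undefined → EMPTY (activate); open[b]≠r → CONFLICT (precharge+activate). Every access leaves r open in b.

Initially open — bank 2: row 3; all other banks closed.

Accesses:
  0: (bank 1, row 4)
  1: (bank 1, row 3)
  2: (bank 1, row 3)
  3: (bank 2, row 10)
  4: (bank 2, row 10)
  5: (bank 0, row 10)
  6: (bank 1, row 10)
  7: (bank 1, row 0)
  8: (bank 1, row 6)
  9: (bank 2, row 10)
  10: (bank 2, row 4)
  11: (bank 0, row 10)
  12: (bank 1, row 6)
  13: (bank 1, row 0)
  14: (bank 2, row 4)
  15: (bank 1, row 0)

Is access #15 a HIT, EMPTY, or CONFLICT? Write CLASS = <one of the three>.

0: bank 1 row 4 — prev None → EMPTY
1: bank 1 row 3 — prev 4 → CONFLICT
2: bank 1 row 3 — prev 3 → HIT
3: bank 2 row 10 — prev 3 → CONFLICT
4: bank 2 row 10 — prev 10 → HIT
5: bank 0 row 10 — prev None → EMPTY
6: bank 1 row 10 — prev 3 → CONFLICT
7: bank 1 row 0 — prev 10 → CONFLICT
8: bank 1 row 6 — prev 0 → CONFLICT
9: bank 2 row 10 — prev 10 → HIT
10: bank 2 row 4 — prev 10 → CONFLICT
11: bank 0 row 10 — prev 10 → HIT
12: bank 1 row 6 — prev 6 → HIT
13: bank 1 row 0 — prev 6 → CONFLICT
14: bank 2 row 4 — prev 4 → HIT
15: bank 1 row 0 — prev 0 → HIT

CLASS = HIT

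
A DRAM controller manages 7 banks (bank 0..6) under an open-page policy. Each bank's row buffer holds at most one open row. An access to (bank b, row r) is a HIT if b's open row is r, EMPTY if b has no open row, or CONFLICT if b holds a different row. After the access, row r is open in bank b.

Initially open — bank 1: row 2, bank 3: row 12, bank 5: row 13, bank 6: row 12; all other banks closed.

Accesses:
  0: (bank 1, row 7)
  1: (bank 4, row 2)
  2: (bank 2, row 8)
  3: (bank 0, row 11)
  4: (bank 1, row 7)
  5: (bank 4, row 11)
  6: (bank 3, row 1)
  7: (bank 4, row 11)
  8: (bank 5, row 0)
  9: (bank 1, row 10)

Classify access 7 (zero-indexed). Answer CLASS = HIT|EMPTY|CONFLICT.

0: bank 1 row 7 — prev 2 → CONFLICT
1: bank 4 row 2 — prev None → EMPTY
2: bank 2 row 8 — prev None → EMPTY
3: bank 0 row 11 — prev None → EMPTY
4: bank 1 row 7 — prev 7 → HIT
5: bank 4 row 11 — prev 2 → CONFLICT
6: bank 3 row 1 — prev 12 → CONFLICT
7: bank 4 row 11 — prev 11 → HIT
8: bank 5 row 0 — prev 13 → CONFLICT
9: bank 1 row 10 — prev 7 → CONFLICT

CLASS = HIT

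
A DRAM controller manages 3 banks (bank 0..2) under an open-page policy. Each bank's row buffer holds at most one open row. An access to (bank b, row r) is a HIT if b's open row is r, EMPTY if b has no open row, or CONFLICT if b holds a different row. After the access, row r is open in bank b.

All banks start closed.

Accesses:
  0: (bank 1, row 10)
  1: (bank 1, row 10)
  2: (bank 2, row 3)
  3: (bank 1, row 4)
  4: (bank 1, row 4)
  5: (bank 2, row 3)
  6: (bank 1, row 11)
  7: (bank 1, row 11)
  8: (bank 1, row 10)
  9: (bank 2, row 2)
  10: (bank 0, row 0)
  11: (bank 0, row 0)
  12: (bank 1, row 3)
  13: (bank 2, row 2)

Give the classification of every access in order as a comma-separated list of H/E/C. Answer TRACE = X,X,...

TRACE = E,H,E,C,H,H,C,H,C,C,E,H,C,H

step 0: bank1 None->10 [EMPTY]
step 1: bank1 10->10 [HIT]
step 2: bank2 None->3 [EMPTY]
step 3: bank1 10->4 [CONFLICT]
step 4: bank1 4->4 [HIT]
step 5: bank2 3->3 [HIT]
step 6: bank1 4->11 [CONFLICT]
step 7: bank1 11->11 [HIT]
step 8: bank1 11->10 [CONFLICT]
step 9: bank2 3->2 [CONFLICT]
step 10: bank0 None->0 [EMPTY]
step 11: bank0 0->0 [HIT]
step 12: bank1 10->3 [CONFLICT]
step 13: bank2 2->2 [HIT]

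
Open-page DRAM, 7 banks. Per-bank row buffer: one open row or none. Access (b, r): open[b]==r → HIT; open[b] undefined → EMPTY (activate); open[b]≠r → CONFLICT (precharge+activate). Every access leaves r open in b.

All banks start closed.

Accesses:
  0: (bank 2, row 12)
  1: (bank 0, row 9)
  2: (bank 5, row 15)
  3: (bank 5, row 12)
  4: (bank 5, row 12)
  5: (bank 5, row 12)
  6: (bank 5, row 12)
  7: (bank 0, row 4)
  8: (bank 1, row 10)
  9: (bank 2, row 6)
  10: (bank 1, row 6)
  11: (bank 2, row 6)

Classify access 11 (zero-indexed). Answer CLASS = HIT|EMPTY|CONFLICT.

CLASS = HIT

0: bank 2 row 12 — prev None → EMPTY
1: bank 0 row 9 — prev None → EMPTY
2: bank 5 row 15 — prev None → EMPTY
3: bank 5 row 12 — prev 15 → CONFLICT
4: bank 5 row 12 — prev 12 → HIT
5: bank 5 row 12 — prev 12 → HIT
6: bank 5 row 12 — prev 12 → HIT
7: bank 0 row 4 — prev 9 → CONFLICT
8: bank 1 row 10 — prev None → EMPTY
9: bank 2 row 6 — prev 12 → CONFLICT
10: bank 1 row 6 — prev 10 → CONFLICT
11: bank 2 row 6 — prev 6 → HIT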